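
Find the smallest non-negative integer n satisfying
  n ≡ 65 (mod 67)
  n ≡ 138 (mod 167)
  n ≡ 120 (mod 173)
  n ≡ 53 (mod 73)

From n ≡ 65 (mod 67) write n = 65 + 67t. Substituting into n ≡ 138 (mod 167) gives 67t ≡ 73 (mod 167), and since 67⁻¹ ≡ 5 (mod 167), t ≡ 31. Hence n ≡ 65 + 67·31 = 2142 (mod 11189).
From n ≡ 2142 (mod 11189) write n = 2142 + 11189t. Substituting into n ≡ 120 (mod 173) gives 11189t ≡ 54 (mod 173), and since 117⁻¹ ≡ 139 (mod 173), t ≡ 67. Hence n ≡ 2142 + 11189·67 = 751805 (mod 1935697).
From n ≡ 751805 (mod 1935697) write n = 751805 + 1935697t. Substituting into n ≡ 53 (mod 73) gives 1935697t ≡ 2 (mod 73), and since 29⁻¹ ≡ 68 (mod 73), t ≡ 63. Hence n ≡ 751805 + 1935697·63 = 122700716 (mod 141305881).

122700716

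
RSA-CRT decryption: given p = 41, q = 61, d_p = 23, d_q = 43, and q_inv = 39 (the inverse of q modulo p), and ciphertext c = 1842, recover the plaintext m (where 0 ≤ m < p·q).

m₁ = c^(d_p) mod p: c ≡ 38 (mod 41), and 38^23 mod 41 = 27.
m₂ = c^(d_q) mod q: c ≡ 12 (mod 61), and 12^43 mod 61 = 25.
h = q_inv·(m₁ − m₂) mod p = 39·(27 − 25) mod 41 = 37.
m = m₂ + h·q = 25 + 37·61 = 2282.

2282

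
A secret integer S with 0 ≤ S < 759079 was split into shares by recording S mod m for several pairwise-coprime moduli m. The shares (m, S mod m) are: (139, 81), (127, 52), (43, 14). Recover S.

739700

Combine the congruences pairwise.
From S ≡ 81 (mod 139) write S = 81 + 139t. Substituting into S ≡ 52 (mod 127) gives 139t ≡ 98 (mod 127), and since 12⁻¹ ≡ 53 (mod 127), t ≡ 114. Hence S ≡ 81 + 139·114 = 15927 (mod 17653).
From S ≡ 15927 (mod 17653) write S = 15927 + 17653t. Substituting into S ≡ 14 (mod 43) gives 17653t ≡ 40 (mod 43), and since 23⁻¹ ≡ 15 (mod 43), t ≡ 41. Hence S ≡ 15927 + 17653·41 = 739700 (mod 759079).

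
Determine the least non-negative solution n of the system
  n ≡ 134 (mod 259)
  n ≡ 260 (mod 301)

10494

gcd(259, 301) = 7 and 7 | (260 − 134), so the pair is consistent; merging gives n ≡ 10494 (mod 11137), where 11137 = lcm(259, 301).
The solution is unique modulo lcm(259, 301) = 11137.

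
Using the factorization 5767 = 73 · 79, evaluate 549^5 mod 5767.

Mod 73: 549 ≡ 38; 38^5 ≡ 19 (mod 73).
Mod 79: 549 ≡ 75; 75^5 ≡ 3 (mod 79).
Combine by CRT: x ≡ 19 (mod 73), x ≡ 3 (mod 79) ⇒ x ≡ 2136 (mod 5767).

2136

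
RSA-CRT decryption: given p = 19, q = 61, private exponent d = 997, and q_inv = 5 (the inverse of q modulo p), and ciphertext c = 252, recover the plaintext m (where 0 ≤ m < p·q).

d_p = d mod (p−1) = 997 mod 18 = 7; d_q = d mod (q−1) = 37.
m₁ = c^(d_p) mod p: c ≡ 5 (mod 19), and 5^7 mod 19 = 16.
m₂ = c^(d_q) mod q: c ≡ 8 (mod 61), and 8^37 mod 61 = 28.
h = q_inv·(m₁ − m₂) mod p = 5·(16 − 28) mod 19 = 16.
m = m₂ + h·q = 28 + 16·61 = 1004.

1004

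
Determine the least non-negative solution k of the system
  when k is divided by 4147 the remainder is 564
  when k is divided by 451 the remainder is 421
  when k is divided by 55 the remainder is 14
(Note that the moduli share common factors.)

gcd(4147, 451) = 11 and 11 | (421 − 564), so the pair is consistent; merging gives k ≡ 100092 (mod 170027), where 170027 = lcm(4147, 451).
gcd(170027, 55) = 11 and 11 | (14 − 100092), so the pair is consistent; merging gives k ≡ 270119 (mod 850135), where 850135 = lcm(170027, 55).
The solution is unique modulo lcm(4147, 451, 55) = 850135.

270119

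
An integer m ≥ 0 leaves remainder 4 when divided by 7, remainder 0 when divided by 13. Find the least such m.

39

Combine the congruences pairwise.
From m ≡ 4 (mod 7) write m = 4 + 7t. Substituting into m ≡ 0 (mod 13) gives 7t ≡ 9 (mod 13), and since 7⁻¹ ≡ 2 (mod 13), t ≡ 5. Hence m ≡ 4 + 7·5 = 39 (mod 91).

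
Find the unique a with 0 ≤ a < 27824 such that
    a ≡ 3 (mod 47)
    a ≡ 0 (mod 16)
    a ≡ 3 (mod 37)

The moduli are pairwise coprime; N = 47·16·37 = 27824.
N/47 = 592; 592 ≡ 28 (mod 47); 28·42 ≡ 1, so inverse 42.
N/16 = 1739; 1739 ≡ 11 (mod 16); 11·3 ≡ 1, so inverse 3.
N/37 = 752; 752 ≡ 12 (mod 37); 12·34 ≡ 1, so inverse 34.
a ≡ 3·592·42 + 0·1739·3 + 3·752·34 = 151296.
151296 mod 27824 = 12176.

12176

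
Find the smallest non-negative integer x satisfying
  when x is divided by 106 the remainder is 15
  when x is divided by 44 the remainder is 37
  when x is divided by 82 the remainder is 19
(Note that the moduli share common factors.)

26833

Combine the congruences pairwise.
gcd(106, 44) = 2 and 2 | (37 − 15), so the pair is consistent; merging gives x ≡ 1181 (mod 2332), where 2332 = lcm(106, 44).
gcd(2332, 82) = 2 and 2 | (19 − 1181), so the pair is consistent; merging gives x ≡ 26833 (mod 95612), where 95612 = lcm(2332, 82).
The solution is unique modulo lcm(106, 44, 82) = 95612.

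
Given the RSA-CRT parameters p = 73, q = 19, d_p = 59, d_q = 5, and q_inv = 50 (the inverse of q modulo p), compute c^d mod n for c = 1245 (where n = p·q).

m₁ = c^(d_p) mod p: c ≡ 4 (mod 73), and 4^59 mod 73 = 2.
m₂ = c^(d_q) mod q: c ≡ 10 (mod 19), and 10^5 mod 19 = 3.
h = q_inv·(m₁ − m₂) mod p = 50·(2 − 3) mod 73 = 23.
m = m₂ + h·q = 3 + 23·19 = 440.

440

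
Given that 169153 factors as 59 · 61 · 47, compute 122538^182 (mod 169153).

148961

Mod 59: 122538 ≡ 54; by Fermat, exponent reduces to 182 mod 58 = 8; 54^8 ≡ 45 (mod 59).
Mod 61: 122538 ≡ 50; by Fermat, exponent reduces to 182 mod 60 = 2; 50^2 ≡ 60 (mod 61).
Mod 47: 122538 ≡ 9; by Fermat, exponent reduces to 182 mod 46 = 44; 9^44 ≡ 18 (mod 47).
Combine by CRT: x ≡ 45 (mod 59), x ≡ 60 (mod 61), x ≡ 18 (mod 47) ⇒ x ≡ 148961 (mod 169153).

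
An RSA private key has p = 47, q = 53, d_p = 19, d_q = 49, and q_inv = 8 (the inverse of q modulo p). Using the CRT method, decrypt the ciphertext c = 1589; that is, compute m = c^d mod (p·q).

52

m₁ = c^(d_p) mod p: c ≡ 38 (mod 47), and 38^19 mod 47 = 5.
m₂ = c^(d_q) mod q: c ≡ 52 (mod 53), and 52^49 mod 53 = 52.
h = q_inv·(m₁ − m₂) mod p = 8·(5 − 52) mod 47 = 0.
m = m₂ + h·q = 52 + 0·53 = 52.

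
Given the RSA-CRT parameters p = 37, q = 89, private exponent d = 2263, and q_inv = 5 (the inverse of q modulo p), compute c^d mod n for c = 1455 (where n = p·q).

d_p = d mod (p−1) = 2263 mod 36 = 31; d_q = d mod (q−1) = 63.
m₁ = c^(d_p) mod p: c ≡ 12 (mod 37), and 12^31 mod 37 = 16.
m₂ = c^(d_q) mod q: c ≡ 31 (mod 89), and 31^63 mod 89 = 6.
h = q_inv·(m₁ − m₂) mod p = 5·(16 − 6) mod 37 = 13.
m = m₂ + h·q = 6 + 13·89 = 1163.

1163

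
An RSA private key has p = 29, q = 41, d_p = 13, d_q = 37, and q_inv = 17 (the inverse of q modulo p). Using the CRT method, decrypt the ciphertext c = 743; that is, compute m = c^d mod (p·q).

472

m₁ = c^(d_p) mod p: c ≡ 18 (mod 29), and 18^13 mod 29 = 8.
m₂ = c^(d_q) mod q: c ≡ 5 (mod 41), and 5^37 mod 41 = 21.
h = q_inv·(m₁ − m₂) mod p = 17·(8 − 21) mod 29 = 11.
m = m₂ + h·q = 21 + 11·41 = 472.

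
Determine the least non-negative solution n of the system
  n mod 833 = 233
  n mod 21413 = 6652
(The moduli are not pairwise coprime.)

349260

gcd(833, 21413) = 49 and 49 | (6652 − 233), so the pair is consistent; merging gives n ≡ 349260 (mod 364021), where 364021 = lcm(833, 21413).
The solution is unique modulo lcm(833, 21413) = 364021.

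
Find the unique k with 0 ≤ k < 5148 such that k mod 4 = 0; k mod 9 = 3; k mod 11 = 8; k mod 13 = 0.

624

Combine the congruences pairwise.
From k ≡ 0 (mod 4) write k = 0 + 4t. Substituting into k ≡ 3 (mod 9) gives 4t ≡ 3 (mod 9), and since 4⁻¹ ≡ 7 (mod 9), t ≡ 3. Hence k ≡ 0 + 4·3 = 12 (mod 36).
From k ≡ 12 (mod 36) write k = 12 + 36t. Substituting into k ≡ 8 (mod 11) gives 36t ≡ 7 (mod 11), and since 3⁻¹ ≡ 4 (mod 11), t ≡ 6. Hence k ≡ 12 + 36·6 = 228 (mod 396).
From k ≡ 228 (mod 396) write k = 228 + 396t. Substituting into k ≡ 0 (mod 13) gives 396t ≡ 6 (mod 13), and since 6⁻¹ ≡ 11 (mod 13), t ≡ 1. Hence k ≡ 228 + 396·1 = 624 (mod 5148).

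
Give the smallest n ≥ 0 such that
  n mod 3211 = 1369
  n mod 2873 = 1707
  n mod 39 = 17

gcd(3211, 2873) = 169 and 169 | (1707 − 1369), so the pair is consistent; merging gives n ≡ 4580 (mod 54587), where 54587 = lcm(3211, 2873).
gcd(54587, 39) = 13 and 13 | (17 − 4580), so the pair is consistent; merging gives n ≡ 4580 (mod 163761), where 163761 = lcm(54587, 39).
The solution is unique modulo lcm(3211, 2873, 39) = 163761.

4580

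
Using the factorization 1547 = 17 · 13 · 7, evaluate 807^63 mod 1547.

729

Mod 17: 807 ≡ 8; by Fermat, exponent reduces to 63 mod 16 = 15; 8^15 ≡ 15 (mod 17).
Mod 13: 807 ≡ 1; by Fermat, exponent reduces to 63 mod 12 = 3; 1^3 ≡ 1 (mod 13).
Mod 7: 807 ≡ 2; by Fermat, exponent reduces to 63 mod 6 = 3; 2^3 ≡ 1 (mod 7).
Combine by CRT: x ≡ 15 (mod 17), x ≡ 1 (mod 13), x ≡ 1 (mod 7) ⇒ x ≡ 729 (mod 1547).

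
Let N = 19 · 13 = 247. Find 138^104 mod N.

66

Mod 19: 138 ≡ 5; by Fermat, exponent reduces to 104 mod 18 = 14; 5^14 ≡ 9 (mod 19).
Mod 13: 138 ≡ 8; by Fermat, exponent reduces to 104 mod 12 = 8; 8^8 ≡ 1 (mod 13).
Combine by CRT: x ≡ 9 (mod 19), x ≡ 1 (mod 13) ⇒ x ≡ 66 (mod 247).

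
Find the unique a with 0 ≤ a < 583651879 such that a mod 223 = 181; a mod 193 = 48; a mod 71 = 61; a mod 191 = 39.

211795546

Combine the congruences pairwise.
From a ≡ 181 (mod 223) write a = 181 + 223t. Substituting into a ≡ 48 (mod 193) gives 223t ≡ 60 (mod 193), and since 30⁻¹ ≡ 148 (mod 193), t ≡ 2. Hence a ≡ 181 + 223·2 = 627 (mod 43039).
From a ≡ 627 (mod 43039) write a = 627 + 43039t. Substituting into a ≡ 61 (mod 71) gives 43039t ≡ 2 (mod 71), and since 13⁻¹ ≡ 11 (mod 71), t ≡ 22. Hence a ≡ 627 + 43039·22 = 947485 (mod 3055769).
From a ≡ 947485 (mod 3055769) write a = 947485 + 3055769t. Substituting into a ≡ 39 (mod 191) gives 3055769t ≡ 105 (mod 191), and since 151⁻¹ ≡ 148 (mod 191), t ≡ 69. Hence a ≡ 947485 + 3055769·69 = 211795546 (mod 583651879).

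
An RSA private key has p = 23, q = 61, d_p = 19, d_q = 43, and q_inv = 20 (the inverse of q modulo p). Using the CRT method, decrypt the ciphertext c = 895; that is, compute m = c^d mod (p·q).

m₁ = c^(d_p) mod p: c ≡ 21 (mod 23), and 21^19 mod 23 = 20.
m₂ = c^(d_q) mod q: c ≡ 41 (mod 61), and 41^43 mod 61 = 52.
h = q_inv·(m₁ − m₂) mod p = 20·(20 − 52) mod 23 = 4.
m = m₂ + h·q = 52 + 4·61 = 296.

296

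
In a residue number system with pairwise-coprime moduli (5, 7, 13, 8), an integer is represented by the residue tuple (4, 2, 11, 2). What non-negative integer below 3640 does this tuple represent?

From x ≡ 4 (mod 5) write x = 4 + 5t. Substituting into x ≡ 2 (mod 7) gives 5t ≡ 5 (mod 7), and since 5⁻¹ ≡ 3 (mod 7), t ≡ 1. Hence x ≡ 4 + 5·1 = 9 (mod 35).
From x ≡ 9 (mod 35) write x = 9 + 35t. Substituting into x ≡ 11 (mod 13) gives 35t ≡ 2 (mod 13), and since 9⁻¹ ≡ 3 (mod 13), t ≡ 6. Hence x ≡ 9 + 35·6 = 219 (mod 455).
From x ≡ 219 (mod 455) write x = 219 + 455t. Substituting into x ≡ 2 (mod 8) gives 455t ≡ 7 (mod 8), and since 7⁻¹ ≡ 7 (mod 8), t ≡ 1. Hence x ≡ 219 + 455·1 = 674 (mod 3640).

674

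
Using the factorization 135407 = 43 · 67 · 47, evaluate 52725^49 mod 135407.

Mod 43: 52725 ≡ 7; by Fermat, exponent reduces to 49 mod 42 = 7; 7^7 ≡ 7 (mod 43).
Mod 67: 52725 ≡ 63; 63^49 ≡ 34 (mod 67).
Mod 47: 52725 ≡ 38; by Fermat, exponent reduces to 49 mod 46 = 3; 38^3 ≡ 23 (mod 47).
Combine by CRT: x ≡ 7 (mod 43), x ≡ 34 (mod 67), x ≡ 23 (mod 47) ⇒ x ≡ 24087 (mod 135407).

24087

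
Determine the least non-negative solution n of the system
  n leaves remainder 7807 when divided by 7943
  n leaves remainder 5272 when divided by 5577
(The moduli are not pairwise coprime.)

55465

gcd(7943, 5577) = 169 and 169 | (5272 − 7807), so the pair is consistent; merging gives n ≡ 55465 (mod 262119), where 262119 = lcm(7943, 5577).
The solution is unique modulo lcm(7943, 5577) = 262119.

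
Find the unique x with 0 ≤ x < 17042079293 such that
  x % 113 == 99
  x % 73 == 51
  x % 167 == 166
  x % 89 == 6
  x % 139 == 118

The moduli are pairwise coprime; N = 113·73·167·89·139 = 17042079293.
N/113 = 150814861; 150814861 ≡ 89 (mod 113); 89·80 ≡ 1, so inverse 80.
N/73 = 233453141; 233453141 ≡ 17 (mod 73); 17·43 ≡ 1, so inverse 43.
N/167 = 102048379; 102048379 ≡ 23 (mod 167); 23·138 ≡ 1, so inverse 138.
N/89 = 191484037; 191484037 ≡ 3 (mod 89); 3·30 ≡ 1, so inverse 30.
N/139 = 122604887; 122604887 ≡ 76 (mod 139); 76·75 ≡ 1, so inverse 75.
x ≡ 99·150814861·80 + 51·233453141·43 + 166·102048379·138 + 6·191484037·30 + 118·122604887·75 = 5163661080075.
5163661080075 mod 17042079293 = 16953133589.

16953133589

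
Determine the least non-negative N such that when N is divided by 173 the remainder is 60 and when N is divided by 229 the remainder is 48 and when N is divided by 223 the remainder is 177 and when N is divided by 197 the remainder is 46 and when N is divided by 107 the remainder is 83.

Combine the congruences pairwise.
From N ≡ 60 (mod 173) write N = 60 + 173t. Substituting into N ≡ 48 (mod 229) gives 173t ≡ 217 (mod 229), and since 173⁻¹ ≡ 184 (mod 229), t ≡ 82. Hence N ≡ 60 + 173·82 = 14246 (mod 39617).
From N ≡ 14246 (mod 39617) write N = 14246 + 39617t. Substituting into N ≡ 177 (mod 223) gives 39617t ≡ 203 (mod 223), and since 146⁻¹ ≡ 139 (mod 223), t ≡ 119. Hence N ≡ 14246 + 39617·119 = 4728669 (mod 8834591).
From N ≡ 4728669 (mod 8834591) write N = 4728669 + 8834591t. Substituting into N ≡ 46 (mod 197) gives 8834591t ≡ 165 (mod 197), and since 126⁻¹ ≡ 86 (mod 197), t ≡ 6. Hence N ≡ 4728669 + 8834591·6 = 57736215 (mod 1740414427).
From N ≡ 57736215 (mod 1740414427) write N = 57736215 + 1740414427t. Substituting into N ≡ 83 (mod 107) gives 1740414427t ≡ 105 (mod 107), and since 42⁻¹ ≡ 79 (mod 107), t ≡ 56. Hence N ≡ 57736215 + 1740414427·56 = 97520944127 (mod 186224343689).

97520944127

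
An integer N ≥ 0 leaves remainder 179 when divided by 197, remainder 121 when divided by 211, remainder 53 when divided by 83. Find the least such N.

3403551

From N ≡ 179 (mod 197) write N = 179 + 197t. Substituting into N ≡ 121 (mod 211) gives 197t ≡ 153 (mod 211), and since 197⁻¹ ≡ 15 (mod 211), t ≡ 185. Hence N ≡ 179 + 197·185 = 36624 (mod 41567).
From N ≡ 36624 (mod 41567) write N = 36624 + 41567t. Substituting into N ≡ 53 (mod 83) gives 41567t ≡ 32 (mod 83), and since 67⁻¹ ≡ 57 (mod 83), t ≡ 81. Hence N ≡ 36624 + 41567·81 = 3403551 (mod 3450061).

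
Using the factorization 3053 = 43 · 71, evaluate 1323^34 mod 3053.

2231

Mod 43: 1323 ≡ 33; 33^34 ≡ 38 (mod 43).
Mod 71: 1323 ≡ 45; 45^34 ≡ 30 (mod 71).
Combine by CRT: x ≡ 38 (mod 43), x ≡ 30 (mod 71) ⇒ x ≡ 2231 (mod 3053).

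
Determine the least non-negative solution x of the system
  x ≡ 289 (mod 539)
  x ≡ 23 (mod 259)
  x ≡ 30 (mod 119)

226130

gcd(539, 259) = 7 and 7 | (23 − 289), so the pair is consistent; merging gives x ≡ 6757 (mod 19943), where 19943 = lcm(539, 259).
gcd(19943, 119) = 7 and 7 | (30 − 6757), so the pair is consistent; merging gives x ≡ 226130 (mod 339031), where 339031 = lcm(19943, 119).
The solution is unique modulo lcm(539, 259, 119) = 339031.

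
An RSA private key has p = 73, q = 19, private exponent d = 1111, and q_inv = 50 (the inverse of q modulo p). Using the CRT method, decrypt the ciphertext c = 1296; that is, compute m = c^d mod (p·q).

d_p = d mod (p−1) = 1111 mod 72 = 31; d_q = d mod (q−1) = 13.
m₁ = c^(d_p) mod p: c ≡ 55 (mod 73), and 55^31 mod 73 = 2.
m₂ = c^(d_q) mod q: c ≡ 4 (mod 19), and 4^13 mod 19 = 9.
h = q_inv·(m₁ − m₂) mod p = 50·(2 − 9) mod 73 = 15.
m = m₂ + h·q = 9 + 15·19 = 294.

294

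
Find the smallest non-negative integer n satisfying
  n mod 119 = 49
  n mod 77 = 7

1239

gcd(119, 77) = 7 and 7 | (7 − 49), so the pair is consistent; merging gives n ≡ 1239 (mod 1309), where 1309 = lcm(119, 77).
The solution is unique modulo lcm(119, 77) = 1309.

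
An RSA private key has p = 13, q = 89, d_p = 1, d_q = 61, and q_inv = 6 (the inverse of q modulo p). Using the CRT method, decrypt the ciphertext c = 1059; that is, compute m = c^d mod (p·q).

409

m₁ = c^(d_p) mod p: c ≡ 6 (mod 13), and 6^1 mod 13 = 6.
m₂ = c^(d_q) mod q: c ≡ 80 (mod 89), and 80^61 mod 89 = 53.
h = q_inv·(m₁ − m₂) mod p = 6·(6 − 53) mod 13 = 4.
m = m₂ + h·q = 53 + 4·89 = 409.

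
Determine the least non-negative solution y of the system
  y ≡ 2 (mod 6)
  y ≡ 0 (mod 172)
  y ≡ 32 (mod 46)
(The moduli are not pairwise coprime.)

860

gcd(6, 172) = 2 and 2 | (0 − 2), so the pair is consistent; merging gives y ≡ 344 (mod 516), where 516 = lcm(6, 172).
gcd(516, 46) = 2 and 2 | (32 − 344), so the pair is consistent; merging gives y ≡ 860 (mod 11868), where 11868 = lcm(516, 46).
The solution is unique modulo lcm(6, 172, 46) = 11868.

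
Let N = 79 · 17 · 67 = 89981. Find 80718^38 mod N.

Mod 79: 80718 ≡ 59; 59^38 ≡ 4 (mod 79).
Mod 17: 80718 ≡ 2; by Fermat, exponent reduces to 38 mod 16 = 6; 2^6 ≡ 13 (mod 17).
Mod 67: 80718 ≡ 50; 50^38 ≡ 60 (mod 67).
Combine by CRT: x ≡ 4 (mod 79), x ≡ 13 (mod 17), x ≡ 60 (mod 67) ⇒ x ≡ 18016 (mod 89981).

18016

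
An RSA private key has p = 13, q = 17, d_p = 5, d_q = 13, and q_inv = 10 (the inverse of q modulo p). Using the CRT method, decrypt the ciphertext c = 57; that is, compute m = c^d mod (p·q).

m₁ = c^(d_p) mod p: c ≡ 5 (mod 13), and 5^5 mod 13 = 5.
m₂ = c^(d_q) mod q: c ≡ 6 (mod 17), and 6^13 mod 17 = 10.
h = q_inv·(m₁ − m₂) mod p = 10·(5 − 10) mod 13 = 2.
m = m₂ + h·q = 10 + 2·17 = 44.

44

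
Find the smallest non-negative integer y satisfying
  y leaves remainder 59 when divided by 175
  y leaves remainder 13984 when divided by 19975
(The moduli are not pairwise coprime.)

73909

gcd(175, 19975) = 25 and 25 | (13984 − 59), so the pair is consistent; merging gives y ≡ 73909 (mod 139825), where 139825 = lcm(175, 19975).
The solution is unique modulo lcm(175, 19975) = 139825.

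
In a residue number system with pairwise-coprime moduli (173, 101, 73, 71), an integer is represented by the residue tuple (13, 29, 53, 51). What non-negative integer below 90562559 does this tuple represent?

The moduli are pairwise coprime; N = 173·101·73·71 = 90562559.
N/173 = 523483; 523483 ≡ 158 (mod 173); 158·23 ≡ 1, so inverse 23.
N/101 = 896659; 896659 ≡ 82 (mod 101); 82·85 ≡ 1, so inverse 85.
N/73 = 1240583; 1240583 ≡ 21 (mod 73); 21·7 ≡ 1, so inverse 7.
N/71 = 1275529; 1275529 ≡ 14 (mod 71); 14·66 ≡ 1, so inverse 66.
x ≡ 13·523483·23 + 29·896659·85 + 53·1240583·7 + 51·1275529·66 = 7120472759.
7120472759 mod 90562559 = 56593157.

56593157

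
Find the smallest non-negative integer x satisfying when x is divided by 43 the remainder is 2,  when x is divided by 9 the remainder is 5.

131

Combine the congruences pairwise.
From x ≡ 2 (mod 43) write x = 2 + 43t. Substituting into x ≡ 5 (mod 9) gives 43t ≡ 3 (mod 9), and since 7⁻¹ ≡ 4 (mod 9), t ≡ 3. Hence x ≡ 2 + 43·3 = 131 (mod 387).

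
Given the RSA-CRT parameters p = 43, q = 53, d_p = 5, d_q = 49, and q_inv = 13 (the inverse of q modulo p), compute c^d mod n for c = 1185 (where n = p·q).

m₁ = c^(d_p) mod p: c ≡ 24 (mod 43), and 24^5 mod 43 = 13.
m₂ = c^(d_q) mod q: c ≡ 19 (mod 53), and 19^49 mod 53 = 41.
h = q_inv·(m₁ − m₂) mod p = 13·(13 − 41) mod 43 = 23.
m = m₂ + h·q = 41 + 23·53 = 1260.

1260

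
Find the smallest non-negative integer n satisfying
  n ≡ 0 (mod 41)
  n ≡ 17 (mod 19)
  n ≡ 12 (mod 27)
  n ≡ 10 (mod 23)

The moduli are pairwise coprime; M = 41·19·27·23 = 483759.
M/41 = 11799; 11799 ≡ 32 (mod 41); 32·9 ≡ 1, so inverse 9.
M/19 = 25461; 25461 ≡ 1 (mod 19), inverse 1.
M/27 = 17917; 17917 ≡ 16 (mod 27); 16·22 ≡ 1, so inverse 22.
M/23 = 21033; 21033 ≡ 11 (mod 23); 11·21 ≡ 1, so inverse 21.
n ≡ 0·11799·9 + 17·25461·1 + 12·17917·22 + 10·21033·21 = 9579855.
9579855 mod 483759 = 388434.

388434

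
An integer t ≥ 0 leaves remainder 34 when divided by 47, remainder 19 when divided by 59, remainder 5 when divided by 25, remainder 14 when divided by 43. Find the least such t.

2851430

Combine the congruences pairwise.
From t ≡ 34 (mod 47) write t = 34 + 47s. Substituting into t ≡ 19 (mod 59) gives 47s ≡ 44 (mod 59), and since 47⁻¹ ≡ 54 (mod 59), s ≡ 16. Hence t ≡ 34 + 47·16 = 786 (mod 2773).
From t ≡ 786 (mod 2773) write t = 786 + 2773s. Substituting into t ≡ 5 (mod 25) gives 2773s ≡ 19 (mod 25), and since 23⁻¹ ≡ 12 (mod 25), s ≡ 3. Hence t ≡ 786 + 2773·3 = 9105 (mod 69325).
From t ≡ 9105 (mod 69325) write t = 9105 + 69325s. Substituting into t ≡ 14 (mod 43) gives 69325s ≡ 25 (mod 43), and since 9⁻¹ ≡ 24 (mod 43), s ≡ 41. Hence t ≡ 9105 + 69325·41 = 2851430 (mod 2980975).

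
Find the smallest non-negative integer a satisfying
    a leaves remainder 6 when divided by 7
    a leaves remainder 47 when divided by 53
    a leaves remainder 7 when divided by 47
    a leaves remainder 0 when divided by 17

227205

From a ≡ 6 (mod 7) write a = 6 + 7t. Substituting into a ≡ 47 (mod 53) gives 7t ≡ 41 (mod 53), and since 7⁻¹ ≡ 38 (mod 53), t ≡ 21. Hence a ≡ 6 + 7·21 = 153 (mod 371).
From a ≡ 153 (mod 371) write a = 153 + 371t. Substituting into a ≡ 7 (mod 47) gives 371t ≡ 42 (mod 47), and since 42⁻¹ ≡ 28 (mod 47), t ≡ 1. Hence a ≡ 153 + 371·1 = 524 (mod 17437).
From a ≡ 524 (mod 17437) write a = 524 + 17437t. Substituting into a ≡ 0 (mod 17) gives 17437t ≡ 3 (mod 17), and since 12⁻¹ ≡ 10 (mod 17), t ≡ 13. Hence a ≡ 524 + 17437·13 = 227205 (mod 296429).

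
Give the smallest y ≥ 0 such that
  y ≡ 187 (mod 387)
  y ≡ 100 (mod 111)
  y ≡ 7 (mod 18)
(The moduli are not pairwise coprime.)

gcd(387, 111) = 3 and 3 | (100 − 187), so the pair is consistent; merging gives y ≡ 8314 (mod 14319), where 14319 = lcm(387, 111).
gcd(14319, 18) = 9 and 9 | (7 − 8314), so the pair is consistent; merging gives y ≡ 22633 (mod 28638), where 28638 = lcm(14319, 18).
The solution is unique modulo lcm(387, 111, 18) = 28638.

22633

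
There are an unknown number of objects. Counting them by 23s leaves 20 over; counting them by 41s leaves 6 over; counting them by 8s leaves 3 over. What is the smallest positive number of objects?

6115

Combine the congruences pairwise.
From N ≡ 20 (mod 23) write N = 20 + 23t. Substituting into N ≡ 6 (mod 41) gives 23t ≡ 27 (mod 41), and since 23⁻¹ ≡ 25 (mod 41), t ≡ 19. Hence N ≡ 20 + 23·19 = 457 (mod 943).
From N ≡ 457 (mod 943) write N = 457 + 943t. Substituting into N ≡ 3 (mod 8) gives 943t ≡ 2 (mod 8), and since 7⁻¹ ≡ 7 (mod 8), t ≡ 6. Hence N ≡ 457 + 943·6 = 6115 (mod 7544).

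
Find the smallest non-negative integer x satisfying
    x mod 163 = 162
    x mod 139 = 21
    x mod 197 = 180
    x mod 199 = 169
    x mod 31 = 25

21313045439

The moduli are pairwise coprime; N = 163·139·197·199·31 = 27534893501.
N/163 = 168925727; 168925727 ≡ 25 (mod 163); 25·150 ≡ 1, so inverse 150.
N/139 = 198092759; 198092759 ≡ 106 (mod 139); 106·80 ≡ 1, so inverse 80.
N/197 = 139771033; 139771033 ≡ 124 (mod 197); 124·170 ≡ 1, so inverse 170.
N/199 = 138366299; 138366299 ≡ 7 (mod 199); 7·57 ≡ 1, so inverse 57.
N/31 = 888222371; 888222371 ≡ 17 (mod 31); 17·11 ≡ 1, so inverse 11.
x ≡ 162·168925727·150 + 21·198092759·80 + 180·139771033·170 + 169·138366299·57 + 25·888222371·11 = 10291828321312.
10291828321312 mod 27534893501 = 21313045439.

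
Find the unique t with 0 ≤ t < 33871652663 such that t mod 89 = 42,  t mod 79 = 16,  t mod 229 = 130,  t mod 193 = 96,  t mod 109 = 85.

The moduli are pairwise coprime; N = 89·79·229·193·109 = 33871652663.
N/89 = 380580367; 380580367 ≡ 80 (mod 89); 80·79 ≡ 1, so inverse 79.
N/79 = 428755097; 428755097 ≡ 56 (mod 79); 56·24 ≡ 1, so inverse 24.
N/229 = 147911147; 147911147 ≡ 47 (mod 229); 47·39 ≡ 1, so inverse 39.
N/193 = 175500791; 175500791 ≡ 101 (mod 193); 101·86 ≡ 1, so inverse 86.
N/109 = 310749107; 310749107 ≡ 26 (mod 109); 26·21 ≡ 1, so inverse 21.
t ≡ 42·380580367·79 + 16·428755097·24 + 130·147911147·39 + 96·175500791·86 + 85·310749107·21 = 4180938816735.
4180938816735 mod 33871652663 = 14725539186.

14725539186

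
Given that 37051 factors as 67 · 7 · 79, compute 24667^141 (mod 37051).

11465

Mod 67: 24667 ≡ 11; by Fermat, exponent reduces to 141 mod 66 = 9; 11^9 ≡ 8 (mod 67).
Mod 7: 24667 ≡ 6; by Fermat, exponent reduces to 141 mod 6 = 3; 6^3 ≡ 6 (mod 7).
Mod 79: 24667 ≡ 19; by Fermat, exponent reduces to 141 mod 78 = 63; 19^63 ≡ 10 (mod 79).
Combine by CRT: x ≡ 8 (mod 67), x ≡ 6 (mod 7), x ≡ 10 (mod 79) ⇒ x ≡ 11465 (mod 37051).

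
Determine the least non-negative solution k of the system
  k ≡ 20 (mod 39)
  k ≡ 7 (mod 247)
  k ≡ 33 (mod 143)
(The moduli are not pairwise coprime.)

6182

gcd(39, 247) = 13 and 13 | (7 − 20), so the pair is consistent; merging gives k ≡ 254 (mod 741), where 741 = lcm(39, 247).
gcd(741, 143) = 13 and 13 | (33 − 254), so the pair is consistent; merging gives k ≡ 6182 (mod 8151), where 8151 = lcm(741, 143).
The solution is unique modulo lcm(39, 247, 143) = 8151.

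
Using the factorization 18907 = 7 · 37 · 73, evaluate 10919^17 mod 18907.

12571

Mod 7: 10919 ≡ 6; by Fermat, exponent reduces to 17 mod 6 = 5; 6^5 ≡ 6 (mod 7).
Mod 37: 10919 ≡ 4; 4^17 ≡ 28 (mod 37).
Mod 73: 10919 ≡ 42; 42^17 ≡ 15 (mod 73).
Combine by CRT: x ≡ 6 (mod 7), x ≡ 28 (mod 37), x ≡ 15 (mod 73) ⇒ x ≡ 12571 (mod 18907).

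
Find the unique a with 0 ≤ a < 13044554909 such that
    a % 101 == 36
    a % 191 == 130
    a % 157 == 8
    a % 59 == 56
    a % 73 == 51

776652161

The moduli are pairwise coprime; N = 101·191·157·59·73 = 13044554909.
N/101 = 129154009; 129154009 ≡ 57 (mod 101); 57·39 ≡ 1, so inverse 39.
N/191 = 68296099; 68296099 ≡ 38 (mod 191); 38·186 ≡ 1, so inverse 186.
N/157 = 83086337; 83086337 ≡ 53 (mod 157); 53·80 ≡ 1, so inverse 80.
N/59 = 221094151; 221094151 ≡ 29 (mod 59); 29·57 ≡ 1, so inverse 57.
N/73 = 178692533; 178692533 ≡ 67 (mod 73); 67·12 ≡ 1, so inverse 12.
a ≡ 36·129154009·39 + 130·68296099·186 + 8·83086337·80 + 56·221094151·57 + 51·178692533·12 = 2700999518324.
2700999518324 mod 13044554909 = 776652161.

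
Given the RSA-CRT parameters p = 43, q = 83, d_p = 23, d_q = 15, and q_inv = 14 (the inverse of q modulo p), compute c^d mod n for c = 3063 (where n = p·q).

m₁ = c^(d_p) mod p: c ≡ 10 (mod 43), and 10^23 mod 43 = 14.
m₂ = c^(d_q) mod q: c ≡ 75 (mod 83), and 75^15 mod 83 = 16.
h = q_inv·(m₁ − m₂) mod p = 14·(14 − 16) mod 43 = 15.
m = m₂ + h·q = 16 + 15·83 = 1261.

1261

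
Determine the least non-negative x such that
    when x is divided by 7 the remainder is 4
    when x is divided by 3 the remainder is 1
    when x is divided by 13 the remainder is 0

The moduli are pairwise coprime; N = 7·3·13 = 273.
N/7 = 39; 39 ≡ 4 (mod 7); 4·2 ≡ 1, so inverse 2.
N/3 = 91; 91 ≡ 1 (mod 3), inverse 1.
N/13 = 21; 21 ≡ 8 (mod 13); 8·5 ≡ 1, so inverse 5.
x ≡ 4·39·2 + 1·91·1 + 0·21·5 = 403.
403 mod 273 = 130.

130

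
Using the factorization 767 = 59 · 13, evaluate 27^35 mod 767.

352

Mod 59: 27 ≡ 27; 27^35 ≡ 57 (mod 59).
Mod 13: 27 ≡ 1; by Fermat, exponent reduces to 35 mod 12 = 11; 1^11 ≡ 1 (mod 13).
Combine by CRT: x ≡ 57 (mod 59), x ≡ 1 (mod 13) ⇒ x ≡ 352 (mod 767).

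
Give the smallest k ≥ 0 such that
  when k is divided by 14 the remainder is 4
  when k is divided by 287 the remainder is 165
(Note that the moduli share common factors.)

452

gcd(14, 287) = 7 and 7 | (165 − 4), so the pair is consistent; merging gives k ≡ 452 (mod 574), where 574 = lcm(14, 287).
The solution is unique modulo lcm(14, 287) = 574.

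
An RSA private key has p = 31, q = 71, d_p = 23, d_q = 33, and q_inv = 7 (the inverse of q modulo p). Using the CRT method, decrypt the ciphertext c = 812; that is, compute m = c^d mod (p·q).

m₁ = c^(d_p) mod p: c ≡ 6 (mod 31), and 6^23 mod 31 = 26.
m₂ = c^(d_q) mod q: c ≡ 31 (mod 71), and 31^33 mod 71 = 28.
h = q_inv·(m₁ − m₂) mod p = 7·(26 − 28) mod 31 = 17.
m = m₂ + h·q = 28 + 17·71 = 1235.

1235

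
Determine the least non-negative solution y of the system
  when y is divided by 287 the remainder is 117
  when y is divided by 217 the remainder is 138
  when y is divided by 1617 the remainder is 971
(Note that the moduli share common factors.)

513560

gcd(287, 217) = 7 and 7 | (138 − 117), so the pair is consistent; merging gives y ≡ 6431 (mod 8897), where 8897 = lcm(287, 217).
gcd(8897, 1617) = 7 and 7 | (971 − 6431), so the pair is consistent; merging gives y ≡ 513560 (mod 2055207), where 2055207 = lcm(8897, 1617).
The solution is unique modulo lcm(287, 217, 1617) = 2055207.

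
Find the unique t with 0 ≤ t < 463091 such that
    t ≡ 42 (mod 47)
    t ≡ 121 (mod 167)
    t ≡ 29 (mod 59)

338630

The moduli are pairwise coprime; N = 47·167·59 = 463091.
N/47 = 9853; 9853 ≡ 30 (mod 47); 30·11 ≡ 1, so inverse 11.
N/167 = 2773; 2773 ≡ 101 (mod 167); 101·43 ≡ 1, so inverse 43.
N/59 = 7849; 7849 ≡ 2 (mod 59); 2·30 ≡ 1, so inverse 30.
t ≡ 42·9853·11 + 121·2773·43 + 29·7849·30 = 25808635.
25808635 mod 463091 = 338630.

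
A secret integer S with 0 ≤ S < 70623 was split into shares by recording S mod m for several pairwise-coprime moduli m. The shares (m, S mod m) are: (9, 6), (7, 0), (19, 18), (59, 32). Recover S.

50064

From S ≡ 6 (mod 9) write S = 6 + 9t. Substituting into S ≡ 0 (mod 7) gives 9t ≡ 1 (mod 7), and since 2⁻¹ ≡ 4 (mod 7), t ≡ 4. Hence S ≡ 6 + 9·4 = 42 (mod 63).
From S ≡ 42 (mod 63) write S = 42 + 63t. Substituting into S ≡ 18 (mod 19) gives 63t ≡ 14 (mod 19), and since 6⁻¹ ≡ 16 (mod 19), t ≡ 15. Hence S ≡ 42 + 63·15 = 987 (mod 1197).
From S ≡ 987 (mod 1197) write S = 987 + 1197t. Substituting into S ≡ 32 (mod 59) gives 1197t ≡ 48 (mod 59), and since 17⁻¹ ≡ 7 (mod 59), t ≡ 41. Hence S ≡ 987 + 1197·41 = 50064 (mod 70623).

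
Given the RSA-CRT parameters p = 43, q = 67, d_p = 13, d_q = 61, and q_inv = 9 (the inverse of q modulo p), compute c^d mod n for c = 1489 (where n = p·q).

m₁ = c^(d_p) mod p: c ≡ 27 (mod 43), and 27^13 mod 43 = 8.
m₂ = c^(d_q) mod q: c ≡ 15 (mod 67), and 15^61 mod 67 = 22.
h = q_inv·(m₁ − m₂) mod p = 9·(8 − 22) mod 43 = 3.
m = m₂ + h·q = 22 + 3·67 = 223.

223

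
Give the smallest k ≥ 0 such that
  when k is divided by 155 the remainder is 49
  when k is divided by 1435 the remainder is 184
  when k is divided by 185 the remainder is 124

1046299

gcd(155, 1435) = 5 and 5 | (184 − 49), so the pair is consistent; merging gives k ≡ 23144 (mod 44485), where 44485 = lcm(155, 1435).
gcd(44485, 185) = 5 and 5 | (124 − 23144), so the pair is consistent; merging gives k ≡ 1046299 (mod 1645945), where 1645945 = lcm(44485, 185).
The solution is unique modulo lcm(155, 1435, 185) = 1645945.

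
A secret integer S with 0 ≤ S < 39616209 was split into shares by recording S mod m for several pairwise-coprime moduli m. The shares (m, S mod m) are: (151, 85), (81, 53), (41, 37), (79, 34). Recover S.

16735868

From S ≡ 85 (mod 151) write S = 85 + 151t. Substituting into S ≡ 53 (mod 81) gives 151t ≡ 49 (mod 81), and since 70⁻¹ ≡ 22 (mod 81), t ≡ 25. Hence S ≡ 85 + 151·25 = 3860 (mod 12231).
From S ≡ 3860 (mod 12231) write S = 3860 + 12231t. Substituting into S ≡ 37 (mod 41) gives 12231t ≡ 31 (mod 41), and since 13⁻¹ ≡ 19 (mod 41), t ≡ 15. Hence S ≡ 3860 + 12231·15 = 187325 (mod 501471).
From S ≡ 187325 (mod 501471) write S = 187325 + 501471t. Substituting into S ≡ 34 (mod 79) gives 501471t ≡ 18 (mod 79), and since 58⁻¹ ≡ 15 (mod 79), t ≡ 33. Hence S ≡ 187325 + 501471·33 = 16735868 (mod 39616209).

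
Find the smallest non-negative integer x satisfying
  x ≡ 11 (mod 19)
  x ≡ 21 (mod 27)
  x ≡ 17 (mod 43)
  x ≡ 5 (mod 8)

The moduli are pairwise coprime; N = 19·27·43·8 = 176472.
N/19 = 9288; 9288 ≡ 16 (mod 19); 16·6 ≡ 1, so inverse 6.
N/27 = 6536; 6536 ≡ 2 (mod 27); 2·14 ≡ 1, so inverse 14.
N/43 = 4104; 4104 ≡ 19 (mod 43); 19·34 ≡ 1, so inverse 34.
N/8 = 22059; 22059 ≡ 3 (mod 8); 3·3 ≡ 1, so inverse 3.
x ≡ 11·9288·6 + 21·6536·14 + 17·4104·34 + 5·22059·3 = 5237589.
5237589 mod 176472 = 119901.

119901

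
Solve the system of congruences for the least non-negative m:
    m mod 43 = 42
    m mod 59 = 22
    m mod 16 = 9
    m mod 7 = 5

180857

From m ≡ 42 (mod 43) write m = 42 + 43t. Substituting into m ≡ 22 (mod 59) gives 43t ≡ 39 (mod 59), and since 43⁻¹ ≡ 11 (mod 59), t ≡ 16. Hence m ≡ 42 + 43·16 = 730 (mod 2537).
From m ≡ 730 (mod 2537) write m = 730 + 2537t. Substituting into m ≡ 9 (mod 16) gives 2537t ≡ 15 (mod 16), and since 9⁻¹ ≡ 9 (mod 16), t ≡ 7. Hence m ≡ 730 + 2537·7 = 18489 (mod 40592).
From m ≡ 18489 (mod 40592) write m = 18489 + 40592t. Substituting into m ≡ 5 (mod 7) gives 40592t ≡ 3 (mod 7), and since 6⁻¹ ≡ 6 (mod 7), t ≡ 4. Hence m ≡ 18489 + 40592·4 = 180857 (mod 284144).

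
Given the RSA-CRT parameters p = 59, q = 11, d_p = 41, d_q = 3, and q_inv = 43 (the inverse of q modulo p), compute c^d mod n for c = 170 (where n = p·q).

345

m₁ = c^(d_p) mod p: c ≡ 52 (mod 59), and 52^41 mod 59 = 50.
m₂ = c^(d_q) mod q: c ≡ 5 (mod 11), and 5^3 mod 11 = 4.
h = q_inv·(m₁ − m₂) mod p = 43·(50 − 4) mod 59 = 31.
m = m₂ + h·q = 4 + 31·11 = 345.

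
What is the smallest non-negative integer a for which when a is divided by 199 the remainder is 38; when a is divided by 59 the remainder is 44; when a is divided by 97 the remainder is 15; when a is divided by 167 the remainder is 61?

The moduli are pairwise coprime; N = 199·59·97·167 = 190192459.
N/199 = 955741; 955741 ≡ 143 (mod 199); 143·167 ≡ 1, so inverse 167.
N/59 = 3223601; 3223601 ≡ 18 (mod 59); 18·23 ≡ 1, so inverse 23.
N/97 = 1960747; 1960747 ≡ 86 (mod 97); 86·44 ≡ 1, so inverse 44.
N/167 = 1138877; 1138877 ≡ 104 (mod 167); 104·53 ≡ 1, so inverse 53.
a ≡ 38·955741·167 + 44·3223601·23 + 15·1960747·44 + 61·1138877·53 = 14303498959.
14303498959 mod 190192459 = 39064534.

39064534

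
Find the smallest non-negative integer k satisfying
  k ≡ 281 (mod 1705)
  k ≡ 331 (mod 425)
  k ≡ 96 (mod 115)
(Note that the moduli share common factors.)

Combine the congruences pairwise.
gcd(1705, 425) = 5 and 5 | (331 − 281), so the pair is consistent; merging gives k ≡ 17331 (mod 144925), where 144925 = lcm(1705, 425).
gcd(144925, 115) = 5 and 5 | (96 − 17331), so the pair is consistent; merging gives k ≡ 2770906 (mod 3333275), where 3333275 = lcm(144925, 115).
The solution is unique modulo lcm(1705, 425, 115) = 3333275.

2770906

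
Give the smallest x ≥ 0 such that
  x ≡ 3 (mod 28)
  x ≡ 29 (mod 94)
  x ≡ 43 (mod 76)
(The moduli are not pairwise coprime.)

14787

Combine the congruences pairwise.
gcd(28, 94) = 2 and 2 | (29 − 3), so the pair is consistent; merging gives x ≡ 311 (mod 1316), where 1316 = lcm(28, 94).
gcd(1316, 76) = 4 and 4 | (43 − 311), so the pair is consistent; merging gives x ≡ 14787 (mod 25004), where 25004 = lcm(1316, 76).
The solution is unique modulo lcm(28, 94, 76) = 25004.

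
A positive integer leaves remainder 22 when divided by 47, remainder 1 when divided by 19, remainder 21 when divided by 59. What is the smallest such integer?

The moduli are pairwise coprime; N = 47·19·59 = 52687.
N/47 = 1121; 1121 ≡ 40 (mod 47); 40·20 ≡ 1, so inverse 20.
N/19 = 2773; 2773 ≡ 18 (mod 19); 18·18 ≡ 1, so inverse 18.
N/59 = 893; 893 ≡ 8 (mod 59); 8·37 ≡ 1, so inverse 37.
a ≡ 22·1121·20 + 1·2773·18 + 21·893·37 = 1237015.
1237015 mod 52687 = 25214.

25214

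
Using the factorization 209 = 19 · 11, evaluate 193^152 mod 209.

25

Mod 19: 193 ≡ 3; by Fermat, exponent reduces to 152 mod 18 = 8; 3^8 ≡ 6 (mod 19).
Mod 11: 193 ≡ 6; by Fermat, exponent reduces to 152 mod 10 = 2; 6^2 ≡ 3 (mod 11).
Combine by CRT: x ≡ 6 (mod 19), x ≡ 3 (mod 11) ⇒ x ≡ 25 (mod 209).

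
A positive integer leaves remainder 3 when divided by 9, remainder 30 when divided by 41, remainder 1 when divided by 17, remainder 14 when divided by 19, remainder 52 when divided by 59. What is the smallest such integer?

6498489

The moduli are pairwise coprime; N = 9·41·17·19·59 = 7032033.
N/9 = 781337; 781337 ≡ 2 (mod 9); 2·5 ≡ 1, so inverse 5.
N/41 = 171513; 171513 ≡ 10 (mod 41); 10·37 ≡ 1, so inverse 37.
N/17 = 413649; 413649 ≡ 5 (mod 17); 5·7 ≡ 1, so inverse 7.
N/19 = 370107; 370107 ≡ 6 (mod 19); 6·16 ≡ 1, so inverse 16.
N/59 = 119187; 119187 ≡ 7 (mod 59); 7·17 ≡ 1, so inverse 17.
a ≡ 3·781337·5 + 30·171513·37 + 1·413649·7 + 14·370107·16 + 52·119187·17 = 393260304.
393260304 mod 7032033 = 6498489.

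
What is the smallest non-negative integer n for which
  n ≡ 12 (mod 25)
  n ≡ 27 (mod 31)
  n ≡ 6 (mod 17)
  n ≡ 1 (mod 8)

From n ≡ 12 (mod 25) write n = 12 + 25t. Substituting into n ≡ 27 (mod 31) gives 25t ≡ 15 (mod 31), and since 25⁻¹ ≡ 5 (mod 31), t ≡ 13. Hence n ≡ 12 + 25·13 = 337 (mod 775).
From n ≡ 337 (mod 775) write n = 337 + 775t. Substituting into n ≡ 6 (mod 17) gives 775t ≡ 9 (mod 17), and since 10⁻¹ ≡ 12 (mod 17), t ≡ 6. Hence n ≡ 337 + 775·6 = 4987 (mod 13175).
From n ≡ 4987 (mod 13175) write n = 4987 + 13175t. Substituting into n ≡ 1 (mod 8) gives 13175t ≡ 6 (mod 8), and since 7⁻¹ ≡ 7 (mod 8), t ≡ 2. Hence n ≡ 4987 + 13175·2 = 31337 (mod 105400).

31337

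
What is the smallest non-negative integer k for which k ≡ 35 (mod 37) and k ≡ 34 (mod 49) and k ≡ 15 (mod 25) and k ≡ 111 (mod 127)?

From k ≡ 35 (mod 37) write k = 35 + 37t. Substituting into k ≡ 34 (mod 49) gives 37t ≡ 48 (mod 49), and since 37⁻¹ ≡ 4 (mod 49), t ≡ 45. Hence k ≡ 35 + 37·45 = 1700 (mod 1813).
From k ≡ 1700 (mod 1813) write k = 1700 + 1813t. Substituting into k ≡ 15 (mod 25) gives 1813t ≡ 15 (mod 25), and since 13⁻¹ ≡ 2 (mod 25), t ≡ 5. Hence k ≡ 1700 + 1813·5 = 10765 (mod 45325).
From k ≡ 10765 (mod 45325) write k = 10765 + 45325t. Substituting into k ≡ 111 (mod 127) gives 45325t ≡ 14 (mod 127), and since 113⁻¹ ≡ 9 (mod 127), t ≡ 126. Hence k ≡ 10765 + 45325·126 = 5721715 (mod 5756275).

5721715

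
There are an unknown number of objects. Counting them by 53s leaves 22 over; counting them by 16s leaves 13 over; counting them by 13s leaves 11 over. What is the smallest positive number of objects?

9085

The moduli are pairwise coprime; M = 53·16·13 = 11024.
M/53 = 208; 208 ≡ 49 (mod 53); 49·13 ≡ 1, so inverse 13.
M/16 = 689; 689 ≡ 1 (mod 16), inverse 1.
M/13 = 848; 848 ≡ 3 (mod 13); 3·9 ≡ 1, so inverse 9.
N ≡ 22·208·13 + 13·689·1 + 11·848·9 = 152397.
152397 mod 11024 = 9085.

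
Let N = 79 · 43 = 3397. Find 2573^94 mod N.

Mod 79: 2573 ≡ 45; by Fermat, exponent reduces to 94 mod 78 = 16; 45^16 ≡ 36 (mod 79).
Mod 43: 2573 ≡ 36; by Fermat, exponent reduces to 94 mod 42 = 10; 36^10 ≡ 36 (mod 43).
Combine by CRT: x ≡ 36 (mod 79), x ≡ 36 (mod 43) ⇒ x ≡ 36 (mod 3397).

36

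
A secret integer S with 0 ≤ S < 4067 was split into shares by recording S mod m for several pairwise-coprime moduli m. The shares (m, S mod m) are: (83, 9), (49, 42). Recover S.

3080

From S ≡ 9 (mod 83) write S = 9 + 83t. Substituting into S ≡ 42 (mod 49) gives 83t ≡ 33 (mod 49), and since 34⁻¹ ≡ 13 (mod 49), t ≡ 37. Hence S ≡ 9 + 83·37 = 3080 (mod 4067).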